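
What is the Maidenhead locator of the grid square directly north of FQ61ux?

FQ62ua

Latitude subsquare x = 23; +1 → 24, wraps to 0 = a, carry into square.
Latitude square 1; +1 → 2.
The longitude characters are unchanged.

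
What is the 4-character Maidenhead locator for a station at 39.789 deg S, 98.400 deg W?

EF00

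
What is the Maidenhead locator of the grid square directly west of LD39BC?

LD39ac

Longitude subsquare b = 1; −1 → 0 = a.
The latitude characters are unchanged.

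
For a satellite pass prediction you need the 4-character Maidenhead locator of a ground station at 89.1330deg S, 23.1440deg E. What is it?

Offset from 180°W / 90°S: lon 203.14°, lat 0.87°.
Field: lon ⌊203.14/20⌋ = 10 → K; lat ⌊0.87/10⌋ = 0 → A.
Square: lon ⌊3.14/2⌋ = 1; lat ⌊0.87/1⌋ = 0.

KA10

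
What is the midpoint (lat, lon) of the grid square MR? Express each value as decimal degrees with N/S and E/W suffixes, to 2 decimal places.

85.00° N, 70.00° E

Field M=12, R=17: +12·20° lon, +17·10° lat → SW at lon 60°, lat 80°.
Cell spans 20° lon × 10° lat. Centre is SW corner plus half of each.
latitude 85.00° N, longitude 70.00° E.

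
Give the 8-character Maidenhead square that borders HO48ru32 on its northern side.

HO48ru33

Latitude extended square 2; +1 → 3.
The longitude characters are unchanged.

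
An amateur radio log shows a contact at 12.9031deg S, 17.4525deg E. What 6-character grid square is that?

Offset from 180°W / 90°S: lon 197.4525°, lat 77.0969°.
Field: 197.4525/20 → 9 → J, 77.0969/10 → 7 → H; chars JH.
Square: 17.4525/2 → 8, 7.0969/1 → 7; chars 87.
Subsquare: 1.4525/0.0833333 → 17 → r, 0.0969/0.0416667 → 2 → c; chars rc.

JH87rc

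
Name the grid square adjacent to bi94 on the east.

CI04

Longitude square 9; +1 → 10, wraps to 0, carry into field.
Longitude field B = 1; +1 → 2 = C.
The latitude characters are unchanged.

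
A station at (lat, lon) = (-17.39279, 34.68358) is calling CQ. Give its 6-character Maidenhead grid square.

KH72io

Offset from 180°W / 90°S: lon 214.6836°, lat 72.6072°.
Field: lon ⌊214.6836/20⌋ = 10 → K; lat ⌊72.6072/10⌋ = 7 → H.
Square: lon ⌊14.6836/2⌋ = 7; lat ⌊2.6072/1⌋ = 2.
Subsquare: lon ⌊0.6836/0.0833333⌋ = 8 → i; lat ⌊0.6072/0.0416667⌋ = 14 → o.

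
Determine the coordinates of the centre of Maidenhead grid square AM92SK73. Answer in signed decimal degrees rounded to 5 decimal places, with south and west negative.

32.43125, -160.43750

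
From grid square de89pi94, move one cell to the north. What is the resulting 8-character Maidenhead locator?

Latitude extended square 4; +1 → 5.
The longitude characters are unchanged.

DE89pi95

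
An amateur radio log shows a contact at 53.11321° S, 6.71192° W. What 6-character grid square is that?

ID66pv

Add 180° to longitude and 90° to latitude: 173.2881, 36.8868.
Field (20°×10°, letters A–R): lon ⌊173.2881/20⌋ = 8 → I; lat ⌊36.8868/10⌋ = 3 → D.
Square (2°×1°, digits 0–9): lon ⌊13.2881/2⌋ = 6; lat ⌊6.8868/1⌋ = 6.
Subsquare (5′×2.5′, letters a–x): lon ⌊1.2881/0.0833333⌋ = 15 → p; lat ⌊0.8868/0.0416667⌋ = 21 → v.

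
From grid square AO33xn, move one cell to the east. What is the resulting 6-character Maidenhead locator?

AO43an

Longitude subsquare x = 23; +1 → 24, wraps to 0 = a, carry into square.
Longitude square 3; +1 → 4.
The latitude characters are unchanged.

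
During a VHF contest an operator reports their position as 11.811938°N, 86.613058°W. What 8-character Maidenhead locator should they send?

EK61qt64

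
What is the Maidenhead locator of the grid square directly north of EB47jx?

EB48ja

Latitude subsquare x = 23; +1 → 24, wraps to 0 = a, carry into square.
Latitude square 7; +1 → 8.
The longitude characters are unchanged.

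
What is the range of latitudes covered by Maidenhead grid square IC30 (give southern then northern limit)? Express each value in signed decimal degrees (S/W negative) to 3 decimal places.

-70.000, -69.000

Field I=8, C=2: +8·20° lon, +2·10° lat → SW at lon -20°, lat -70°.
Square 3, 0: +3·2° lon, +0·1° lat → SW at lon -14°, lat -70°.
Cell spans 2° lon × 1° lat.
south -70.000, north -69.000.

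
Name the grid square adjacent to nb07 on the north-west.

Longitude square 0; −1 → -1, wraps to 9, carry into field.
Longitude field N = 13; −1 → 12 = M.
Latitude square 7; +1 → 8.

MB98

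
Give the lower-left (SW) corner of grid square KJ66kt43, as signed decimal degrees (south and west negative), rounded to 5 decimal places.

6.80417, 32.86667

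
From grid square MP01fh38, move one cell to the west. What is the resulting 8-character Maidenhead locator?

MP01fh28

Longitude extended square 3; −1 → 2.
The latitude characters are unchanged.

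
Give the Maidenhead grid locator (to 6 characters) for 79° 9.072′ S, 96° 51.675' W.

EB10nu

Offset from 180°W / 90°S: lon 83.1388°, lat 10.8488°.
Field (20°×10°, letters A–R): 83.1388/20 → 4 → E, 10.8488/10 → 1 → B; chars EB.
Square (2°×1°, digits 0–9): 3.1388/2 → 1, 0.8488/1 → 0; chars 10.
Subsquare (5′×2.5′, letters a–x): 1.1388/0.0833333 → 13 → n, 0.8488/0.0416667 → 20 → u; chars nu.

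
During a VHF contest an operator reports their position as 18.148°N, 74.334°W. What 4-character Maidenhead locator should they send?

Shift to the Maidenhead origin (180°W, 90°S): lon 105.67, lat 108.15.
Field: lon ⌊105.67/20⌋ = 5 → F; lat ⌊108.15/10⌋ = 10 → K.
Square: lon ⌊5.67/2⌋ = 2; lat ⌊8.15/1⌋ = 8.

FK28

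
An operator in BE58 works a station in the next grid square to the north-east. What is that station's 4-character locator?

BE69

Longitude square 5; +1 → 6.
Latitude square 8; +1 → 9.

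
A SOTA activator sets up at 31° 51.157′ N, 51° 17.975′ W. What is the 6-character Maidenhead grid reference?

Add 180° to longitude and 90° to latitude: 128.7004, 121.8526.
Field: 128.7004/20 → 6 → G, 121.8526/10 → 12 → M; chars GM.
Square: 8.7004/2 → 4, 1.8526/1 → 1; chars 41.
Subsquare: 0.7004/0.0833333 → 8 → i, 0.8526/0.0416667 → 20 → u; chars iu.

GM41iu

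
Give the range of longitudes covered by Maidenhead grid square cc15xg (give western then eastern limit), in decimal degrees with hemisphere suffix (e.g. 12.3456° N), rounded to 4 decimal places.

Field C=2, C=2: +2·20° lon, +2·10° lat → SW at lon -140°, lat -70°.
Square 1, 5: +1·2° lon, +5·1° lat → SW at lon -138°, lat -65°.
Subsquare x=23, g=6: +23·0.0833333° lon, +6·0.0416667° lat → SW at lon -136.083°, lat -64.75°.
Cell spans 0.0833333° lon × 0.0416667° lat.
west 136.0833° W, east 136.0000° W.

136.0833° W, 136.0000° W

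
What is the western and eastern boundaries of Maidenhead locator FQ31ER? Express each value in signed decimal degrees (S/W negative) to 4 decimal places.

-73.6667, -73.5833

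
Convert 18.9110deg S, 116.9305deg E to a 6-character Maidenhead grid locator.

Shift to the Maidenhead origin (180°W, 90°S): lon 296.9305, lat 71.0890.
Field (20°×10°, letters A–R): lon ⌊296.9305/20⌋ = 14 → O; lat ⌊71.0890/10⌋ = 7 → H.
Square (2°×1°, digits 0–9): lon ⌊16.9305/2⌋ = 8; lat ⌊1.0890/1⌋ = 1.
Subsquare (5′×2.5′, letters a–x): lon ⌊0.9305/0.0833333⌋ = 11 → l; lat ⌊0.0890/0.0416667⌋ = 2 → c.

OH81lc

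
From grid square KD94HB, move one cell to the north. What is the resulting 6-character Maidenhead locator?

KD94hc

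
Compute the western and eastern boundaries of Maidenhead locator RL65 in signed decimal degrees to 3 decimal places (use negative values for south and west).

172.000, 174.000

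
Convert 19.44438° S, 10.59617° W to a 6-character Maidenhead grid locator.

Shift to the Maidenhead origin (180°W, 90°S): lon 169.4038, lat 70.5556.
Field: lon ⌊169.4038/20⌋ = 8 → I; lat ⌊70.5556/10⌋ = 7 → H.
Square: lon ⌊9.4038/2⌋ = 4; lat ⌊0.5556/1⌋ = 0.
Subsquare: lon ⌊1.4038/0.0833333⌋ = 16 → q; lat ⌊0.5556/0.0416667⌋ = 13 → n.

IH40qn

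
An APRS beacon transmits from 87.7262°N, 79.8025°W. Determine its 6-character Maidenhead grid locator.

Shift to the Maidenhead origin (180°W, 90°S): lon 100.1975, lat 177.7262.
Field (20°×10°, letters A–R): 100.1975/20 → 5 → F, 177.7262/10 → 17 → R; chars FR.
Square (2°×1°, digits 0–9): 0.1975/2 → 0, 7.7262/1 → 7; chars 07.
Subsquare (5′×2.5′, letters a–x): 0.1975/0.0833333 → 2 → c, 0.7262/0.0416667 → 17 → r; chars cr.

FR07cr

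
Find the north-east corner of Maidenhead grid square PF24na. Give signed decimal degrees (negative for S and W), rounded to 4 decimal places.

Field P=15, F=5: +15·20° lon, +5·10° lat → SW at lon 120°, lat -40°.
Square 2, 4: +2·2° lon, +4·1° lat → SW at lon 124°, lat -36°.
Subsquare n=13, a=0: +13·0.0833333° lon, +0·0.0416667° lat → SW at lon 125.083°, lat -36°.
Cell spans 0.0833333° lon × 0.0416667° lat. NE corner is SW corner plus one full cell.
latitude -35.9583, longitude 125.1667.

-35.9583, 125.1667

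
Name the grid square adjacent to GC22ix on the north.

GC23ia

Latitude subsquare x = 23; +1 → 24, wraps to 0 = a, carry into square.
Latitude square 2; +1 → 3.
The longitude characters are unchanged.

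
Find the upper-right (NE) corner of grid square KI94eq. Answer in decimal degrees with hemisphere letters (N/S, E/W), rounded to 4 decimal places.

Field K=10, I=8: +10·20° lon, +8·10° lat → SW at lon 20°, lat -10°.
Square 9, 4: +9·2° lon, +4·1° lat → SW at lon 38°, lat -6°.
Subsquare e=4, q=16: +4·0.0833333° lon, +16·0.0416667° lat → SW at lon 38.3333°, lat -5.33333°.
Cell spans 0.0833333° lon × 0.0416667° lat. NE corner is SW corner plus one full cell.
latitude 5.2917° S, longitude 38.4167° E.

5.2917° S, 38.4167° E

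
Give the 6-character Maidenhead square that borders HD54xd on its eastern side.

Longitude subsquare x = 23; +1 → 24, wraps to 0 = a, carry into square.
Longitude square 5; +1 → 6.
The latitude characters are unchanged.

HD64ad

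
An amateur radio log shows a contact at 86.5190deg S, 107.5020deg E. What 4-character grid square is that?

OA33

Offset from 180°W / 90°S: lon 287.50°, lat 3.48°.
Field: lon ⌊287.50/20⌋ = 14 → O; lat ⌊3.48/10⌋ = 0 → A.
Square: lon ⌊7.50/2⌋ = 3; lat ⌊3.48/1⌋ = 3.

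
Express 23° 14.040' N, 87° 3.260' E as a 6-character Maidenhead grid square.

NL33mf

Offset from 180°W / 90°S: lon 267.0543°, lat 113.2340°.
Field (20°×10°, letters A–R): lon ⌊267.0543/20⌋ = 13 → N; lat ⌊113.2340/10⌋ = 11 → L.
Square (2°×1°, digits 0–9): lon ⌊7.0543/2⌋ = 3; lat ⌊3.2340/1⌋ = 3.
Subsquare (5′×2.5′, letters a–x): lon ⌊1.0543/0.0833333⌋ = 12 → m; lat ⌊0.2340/0.0416667⌋ = 5 → f.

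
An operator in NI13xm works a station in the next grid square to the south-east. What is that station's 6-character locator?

Longitude subsquare x = 23; +1 → 24, wraps to 0 = a, carry into square.
Longitude square 1; +1 → 2.
Latitude subsquare m = 12; −1 → 11 = l.

NI23al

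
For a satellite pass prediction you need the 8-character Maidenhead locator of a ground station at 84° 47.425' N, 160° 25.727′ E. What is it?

Shift to the Maidenhead origin (180°W, 90°S): lon 340.42878, lat 174.79042.
Field: lon ⌊340.42878/20⌋ = 17 → R; lat ⌊174.79042/10⌋ = 17 → R.
Square: lon ⌊0.42878/2⌋ = 0; lat ⌊4.79042/1⌋ = 4.
Subsquare: lon ⌊0.42878/0.0833333⌋ = 5 → f; lat ⌊0.79042/0.0416667⌋ = 18 → s.
Extended square: lon ⌊0.01212/0.00833333⌋ = 1; lat ⌊0.04042/0.00416667⌋ = 9.

RR04fs19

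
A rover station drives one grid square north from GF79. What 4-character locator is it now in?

GG70

Latitude square 9; +1 → 10, wraps to 0, carry into field.
Latitude field F = 5; +1 → 6 = G.
The longitude characters are unchanged.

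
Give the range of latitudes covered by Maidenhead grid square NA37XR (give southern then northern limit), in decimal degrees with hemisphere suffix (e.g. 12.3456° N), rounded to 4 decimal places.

Field N=13, A=0: +13·20° lon, +0·10° lat → SW at lon 80°, lat -90°.
Square 3, 7: +3·2° lon, +7·1° lat → SW at lon 86°, lat -83°.
Subsquare x=23, r=17: +23·0.0833333° lon, +17·0.0416667° lat → SW at lon 87.9167°, lat -82.2917°.
Cell spans 0.0833333° lon × 0.0416667° lat.
south 82.2917° S, north 82.2500° S.

82.2917° S, 82.2500° S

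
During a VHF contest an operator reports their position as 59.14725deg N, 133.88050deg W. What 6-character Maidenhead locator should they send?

Offset from 180°W / 90°S: lon 46.1195°, lat 149.1472°.
Field: 46.1195/20 → 2 → C, 149.1472/10 → 14 → O; chars CO.
Square: 6.1195/2 → 3, 9.1472/1 → 9; chars 39.
Subsquare: 0.1195/0.0833333 → 1 → b, 0.1472/0.0416667 → 3 → d; chars bd.

CO39bd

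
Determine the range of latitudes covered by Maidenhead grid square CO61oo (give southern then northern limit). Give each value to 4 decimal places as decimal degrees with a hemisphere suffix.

Field C=2, O=14: +2·20° lon, +14·10° lat → SW at lon -140°, lat 50°.
Square 6, 1: +6·2° lon, +1·1° lat → SW at lon -128°, lat 51°.
Subsquare o=14, o=14: +14·0.0833333° lon, +14·0.0416667° lat → SW at lon -126.833°, lat 51.5833°.
Cell spans 0.0833333° lon × 0.0416667° lat.
south 51.5833° N, north 51.6250° N.

51.5833° N, 51.6250° N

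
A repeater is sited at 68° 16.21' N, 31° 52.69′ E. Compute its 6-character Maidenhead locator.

KP58wg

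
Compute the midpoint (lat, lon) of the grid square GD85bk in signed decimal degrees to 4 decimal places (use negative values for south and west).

-54.5625, -43.8750

Field G=6, D=3: +6·20° lon, +3·10° lat → SW at lon -60°, lat -60°.
Square 8, 5: +8·2° lon, +5·1° lat → SW at lon -44°, lat -55°.
Subsquare b=1, k=10: +1·0.0833333° lon, +10·0.0416667° lat → SW at lon -43.9167°, lat -54.5833°.
Cell spans 0.0833333° lon × 0.0416667° lat. Centre is SW corner plus half of each.
latitude -54.5625, longitude -43.8750.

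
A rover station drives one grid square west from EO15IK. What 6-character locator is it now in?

Longitude subsquare i = 8; −1 → 7 = h.
The latitude characters are unchanged.

EO15hk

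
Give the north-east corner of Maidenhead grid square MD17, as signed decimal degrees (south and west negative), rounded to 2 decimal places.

-52.00, 64.00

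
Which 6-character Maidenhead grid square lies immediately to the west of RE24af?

RE14xf

Longitude subsquare a = 0; −1 → -1, wraps to 23 = x, carry into square.
Longitude square 2; −1 → 1.
The latitude characters are unchanged.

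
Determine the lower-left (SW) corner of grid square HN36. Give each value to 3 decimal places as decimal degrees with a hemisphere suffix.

Field H=7, N=13: +7·20° lon, +13·10° lat → SW at lon -40°, lat 40°.
Square 3, 6: +3·2° lon, +6·1° lat → SW at lon -34°, lat 46°.
latitude 46.000° N, longitude 34.000° W.

46.000° N, 34.000° W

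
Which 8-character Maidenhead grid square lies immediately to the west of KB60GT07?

KB60ft97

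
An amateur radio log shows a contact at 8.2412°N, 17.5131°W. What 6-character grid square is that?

IJ18ff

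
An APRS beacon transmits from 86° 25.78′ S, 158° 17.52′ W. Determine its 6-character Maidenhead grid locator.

Offset from 180°W / 90°S: lon 21.7080°, lat 3.5703°.
Field: 21.7080/20 → 1 → B, 3.5703/10 → 0 → A; chars BA.
Square: 1.7080/2 → 0, 3.5703/1 → 3; chars 03.
Subsquare: 1.7080/0.0833333 → 20 → u, 0.5703/0.0416667 → 13 → n; chars un.

BA03un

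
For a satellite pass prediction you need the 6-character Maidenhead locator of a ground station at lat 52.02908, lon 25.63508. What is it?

KO22ta

Offset from 180°W / 90°S: lon 205.6351°, lat 142.0291°.
Field: lon ⌊205.6351/20⌋ = 10 → K; lat ⌊142.0291/10⌋ = 14 → O.
Square: lon ⌊5.6351/2⌋ = 2; lat ⌊2.0291/1⌋ = 2.
Subsquare: lon ⌊1.6351/0.0833333⌋ = 19 → t; lat ⌊0.0291/0.0416667⌋ = 0 → a.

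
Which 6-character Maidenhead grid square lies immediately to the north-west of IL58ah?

IL48xi

Longitude subsquare a = 0; −1 → -1, wraps to 23 = x, carry into square.
Longitude square 5; −1 → 4.
Latitude subsquare h = 7; +1 → 8 = i.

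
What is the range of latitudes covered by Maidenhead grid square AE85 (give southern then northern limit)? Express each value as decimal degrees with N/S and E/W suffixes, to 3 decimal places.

45.000° S, 44.000° S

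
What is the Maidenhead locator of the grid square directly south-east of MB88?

Longitude square 8; +1 → 9.
Latitude square 8; −1 → 7.

MB97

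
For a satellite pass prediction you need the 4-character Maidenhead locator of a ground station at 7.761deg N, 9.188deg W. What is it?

Offset from 180°W / 90°S: lon 170.81°, lat 97.76°.
Field: 170.81/20 → 8 → I, 97.76/10 → 9 → J; chars IJ.
Square: 10.81/2 → 5, 7.76/1 → 7; chars 57.

IJ57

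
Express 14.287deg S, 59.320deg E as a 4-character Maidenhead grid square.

Offset from 180°W / 90°S: lon 239.32°, lat 75.71°.
Field: lon ⌊239.32/20⌋ = 11 → L; lat ⌊75.71/10⌋ = 7 → H.
Square: lon ⌊19.32/2⌋ = 9; lat ⌊5.71/1⌋ = 5.

LH95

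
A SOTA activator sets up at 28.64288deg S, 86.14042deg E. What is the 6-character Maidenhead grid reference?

Offset from 180°W / 90°S: lon 266.1404°, lat 61.3571°.
Field (20°×10°, letters A–R): 266.1404/20 → 13 → N, 61.3571/10 → 6 → G; chars NG.
Square (2°×1°, digits 0–9): 6.1404/2 → 3, 1.3571/1 → 1; chars 31.
Subsquare (5′×2.5′, letters a–x): 0.1404/0.0833333 → 1 → b, 0.3571/0.0416667 → 8 → i; chars bi.

NG31bi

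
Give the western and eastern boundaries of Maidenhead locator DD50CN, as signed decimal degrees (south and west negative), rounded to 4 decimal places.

-109.8333, -109.7500

Field D=3, D=3: +3·20° lon, +3·10° lat → SW at lon -120°, lat -60°.
Square 5, 0: +5·2° lon, +0·1° lat → SW at lon -110°, lat -60°.
Subsquare c=2, n=13: +2·0.0833333° lon, +13·0.0416667° lat → SW at lon -109.833°, lat -59.4583°.
Cell spans 0.0833333° lon × 0.0416667° lat.
west -109.8333, east -109.7500.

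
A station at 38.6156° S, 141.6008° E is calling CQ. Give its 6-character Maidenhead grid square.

QF01tj

Shift to the Maidenhead origin (180°W, 90°S): lon 321.6008, lat 51.3844.
Field: 321.6008/20 → 16 → Q, 51.3844/10 → 5 → F; chars QF.
Square: 1.6008/2 → 0, 1.3844/1 → 1; chars 01.
Subsquare: 1.6008/0.0833333 → 19 → t, 0.3844/0.0416667 → 9 → j; chars tj.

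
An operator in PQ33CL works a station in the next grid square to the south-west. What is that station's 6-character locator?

PQ33bk

Longitude subsquare c = 2; −1 → 1 = b.
Latitude subsquare l = 11; −1 → 10 = k.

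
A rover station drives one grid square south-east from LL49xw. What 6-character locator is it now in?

Longitude subsquare x = 23; +1 → 24, wraps to 0 = a, carry into square.
Longitude square 4; +1 → 5.
Latitude subsquare w = 22; −1 → 21 = v.

LL59av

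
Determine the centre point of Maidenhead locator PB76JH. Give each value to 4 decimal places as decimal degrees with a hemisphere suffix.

73.6875° S, 134.7917° E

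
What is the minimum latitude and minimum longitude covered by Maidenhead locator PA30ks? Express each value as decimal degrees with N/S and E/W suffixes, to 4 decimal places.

89.2500° S, 126.8333° E

Field P=15, A=0: +15·20° lon, +0·10° lat → SW at lon 120°, lat -90°.
Square 3, 0: +3·2° lon, +0·1° lat → SW at lon 126°, lat -90°.
Subsquare k=10, s=18: +10·0.0833333° lon, +18·0.0416667° lat → SW at lon 126.833°, lat -89.25°.
latitude 89.2500° S, longitude 126.8333° E.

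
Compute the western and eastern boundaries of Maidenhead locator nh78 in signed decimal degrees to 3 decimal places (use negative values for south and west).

Field N=13, H=7: +13·20° lon, +7·10° lat → SW at lon 80°, lat -20°.
Square 7, 8: +7·2° lon, +8·1° lat → SW at lon 94°, lat -12°.
Cell spans 2° lon × 1° lat.
west 94.000, east 96.000.

94.000, 96.000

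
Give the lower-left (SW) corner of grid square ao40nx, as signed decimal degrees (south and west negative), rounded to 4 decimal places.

50.9583, -170.9167

Field A=0, O=14: +0·20° lon, +14·10° lat → SW at lon -180°, lat 50°.
Square 4, 0: +4·2° lon, +0·1° lat → SW at lon -172°, lat 50°.
Subsquare n=13, x=23: +13·0.0833333° lon, +23·0.0416667° lat → SW at lon -170.917°, lat 50.9583°.
latitude 50.9583, longitude -170.9167.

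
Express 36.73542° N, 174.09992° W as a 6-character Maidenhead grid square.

Offset from 180°W / 90°S: lon 5.9001°, lat 126.7354°.
Field: lon ⌊5.9001/20⌋ = 0 → A; lat ⌊126.7354/10⌋ = 12 → M.
Square: lon ⌊5.9001/2⌋ = 2; lat ⌊6.7354/1⌋ = 6.
Subsquare: lon ⌊1.9001/0.0833333⌋ = 22 → w; lat ⌊0.7354/0.0416667⌋ = 17 → r.

AM26wr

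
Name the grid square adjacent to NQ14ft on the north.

Latitude subsquare t = 19; +1 → 20 = u.
The longitude characters are unchanged.

NQ14fu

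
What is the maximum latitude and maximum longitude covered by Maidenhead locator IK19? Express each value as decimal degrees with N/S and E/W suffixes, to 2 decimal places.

Field I=8, K=10: +8·20° lon, +10·10° lat → SW at lon -20°, lat 10°.
Square 1, 9: +1·2° lon, +9·1° lat → SW at lon -18°, lat 19°.
Cell spans 2° lon × 1° lat. NE corner is SW corner plus one full cell.
latitude 20.00° N, longitude 16.00° W.

20.00° N, 16.00° W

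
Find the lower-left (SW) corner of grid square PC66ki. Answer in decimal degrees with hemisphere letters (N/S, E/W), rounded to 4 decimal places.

Field P=15, C=2: +15·20° lon, +2·10° lat → SW at lon 120°, lat -70°.
Square 6, 6: +6·2° lon, +6·1° lat → SW at lon 132°, lat -64°.
Subsquare k=10, i=8: +10·0.0833333° lon, +8·0.0416667° lat → SW at lon 132.833°, lat -63.6667°.
latitude 63.6667° S, longitude 132.8333° E.

63.6667° S, 132.8333° E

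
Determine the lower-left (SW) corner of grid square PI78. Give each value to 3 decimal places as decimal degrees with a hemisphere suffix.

2.000° S, 134.000° E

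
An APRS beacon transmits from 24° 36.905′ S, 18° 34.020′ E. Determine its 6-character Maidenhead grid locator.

JG95gj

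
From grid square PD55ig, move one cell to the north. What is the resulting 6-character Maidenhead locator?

PD55ih

Latitude subsquare g = 6; +1 → 7 = h.
The longitude characters are unchanged.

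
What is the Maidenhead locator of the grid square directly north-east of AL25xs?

AL35at

Longitude subsquare x = 23; +1 → 24, wraps to 0 = a, carry into square.
Longitude square 2; +1 → 3.
Latitude subsquare s = 18; +1 → 19 = t.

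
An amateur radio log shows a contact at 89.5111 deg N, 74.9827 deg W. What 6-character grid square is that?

Add 180° to longitude and 90° to latitude: 105.0173, 179.5111.
Field: 105.0173/20 → 5 → F, 179.5111/10 → 17 → R; chars FR.
Square: 5.0173/2 → 2, 9.5111/1 → 9; chars 29.
Subsquare: 1.0173/0.0833333 → 12 → m, 0.5111/0.0416667 → 12 → m; chars mm.

FR29mm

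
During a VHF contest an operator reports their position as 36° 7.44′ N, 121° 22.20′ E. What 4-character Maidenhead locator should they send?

PM06

Shift to the Maidenhead origin (180°W, 90°S): lon 301.37, lat 126.12.
Field: 301.37/20 → 15 → P, 126.12/10 → 12 → M; chars PM.
Square: 1.37/2 → 0, 6.12/1 → 6; chars 06.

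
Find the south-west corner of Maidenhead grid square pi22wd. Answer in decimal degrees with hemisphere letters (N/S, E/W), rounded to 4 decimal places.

Field P=15, I=8: +15·20° lon, +8·10° lat → SW at lon 120°, lat -10°.
Square 2, 2: +2·2° lon, +2·1° lat → SW at lon 124°, lat -8°.
Subsquare w=22, d=3: +22·0.0833333° lon, +3·0.0416667° lat → SW at lon 125.833°, lat -7.875°.
latitude 7.8750° S, longitude 125.8333° E.

7.8750° S, 125.8333° E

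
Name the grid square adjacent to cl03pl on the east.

CL03ql

Longitude subsquare p = 15; +1 → 16 = q.
The latitude characters are unchanged.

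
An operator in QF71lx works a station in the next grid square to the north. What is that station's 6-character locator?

Latitude subsquare x = 23; +1 → 24, wraps to 0 = a, carry into square.
Latitude square 1; +1 → 2.
The longitude characters are unchanged.

QF72la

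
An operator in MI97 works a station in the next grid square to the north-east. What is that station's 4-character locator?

Longitude square 9; +1 → 10, wraps to 0, carry into field.
Longitude field M = 12; +1 → 13 = N.
Latitude square 7; +1 → 8.

NI08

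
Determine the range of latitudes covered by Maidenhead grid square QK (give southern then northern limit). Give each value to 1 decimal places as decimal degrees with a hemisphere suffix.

Field Q=16, K=10: +16·20° lon, +10·10° lat → SW at lon 140°, lat 10°.
Cell spans 20° lon × 10° lat.
south 10.0° N, north 20.0° N.

10.0° N, 20.0° N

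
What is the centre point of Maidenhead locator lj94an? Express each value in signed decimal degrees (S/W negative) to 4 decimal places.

Field L=11, J=9: +11·20° lon, +9·10° lat → SW at lon 40°, lat 0°.
Square 9, 4: +9·2° lon, +4·1° lat → SW at lon 58°, lat 4°.
Subsquare a=0, n=13: +0·0.0833333° lon, +13·0.0416667° lat → SW at lon 58°, lat 4.54167°.
Cell spans 0.0833333° lon × 0.0416667° lat. Centre is SW corner plus half of each.
latitude 4.5625, longitude 58.0417.

4.5625, 58.0417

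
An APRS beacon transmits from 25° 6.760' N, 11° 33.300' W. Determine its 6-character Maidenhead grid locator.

IL45fc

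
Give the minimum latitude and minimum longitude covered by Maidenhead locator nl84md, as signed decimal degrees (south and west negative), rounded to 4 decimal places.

24.1250, 97.0000

Field N=13, L=11: +13·20° lon, +11·10° lat → SW at lon 80°, lat 20°.
Square 8, 4: +8·2° lon, +4·1° lat → SW at lon 96°, lat 24°.
Subsquare m=12, d=3: +12·0.0833333° lon, +3·0.0416667° lat → SW at lon 97°, lat 24.125°.
latitude 24.1250, longitude 97.0000.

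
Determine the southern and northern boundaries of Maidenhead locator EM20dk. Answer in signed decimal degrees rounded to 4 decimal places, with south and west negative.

30.4167, 30.4583

Field E=4, M=12: +4·20° lon, +12·10° lat → SW at lon -100°, lat 30°.
Square 2, 0: +2·2° lon, +0·1° lat → SW at lon -96°, lat 30°.
Subsquare d=3, k=10: +3·0.0833333° lon, +10·0.0416667° lat → SW at lon -95.75°, lat 30.4167°.
Cell spans 0.0833333° lon × 0.0416667° lat.
south 30.4167, north 30.4583.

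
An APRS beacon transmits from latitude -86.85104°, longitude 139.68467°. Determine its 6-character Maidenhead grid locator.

PA93ud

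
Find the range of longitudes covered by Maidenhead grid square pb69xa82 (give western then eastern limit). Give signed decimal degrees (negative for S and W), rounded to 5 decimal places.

133.98333, 133.99167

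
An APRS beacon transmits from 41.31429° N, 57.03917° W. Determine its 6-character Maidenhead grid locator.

GN11lh

Shift to the Maidenhead origin (180°W, 90°S): lon 122.9608, lat 131.3143.
Field (20°×10°, letters A–R): 122.9608/20 → 6 → G, 131.3143/10 → 13 → N; chars GN.
Square (2°×1°, digits 0–9): 2.9608/2 → 1, 1.3143/1 → 1; chars 11.
Subsquare (5′×2.5′, letters a–x): 0.9608/0.0833333 → 11 → l, 0.3143/0.0416667 → 7 → h; chars lh.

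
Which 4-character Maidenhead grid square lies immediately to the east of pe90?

Longitude square 9; +1 → 10, wraps to 0, carry into field.
Longitude field P = 15; +1 → 16 = Q.
The latitude characters are unchanged.

QE00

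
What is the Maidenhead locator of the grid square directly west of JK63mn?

JK63ln

Longitude subsquare m = 12; −1 → 11 = l.
The latitude characters are unchanged.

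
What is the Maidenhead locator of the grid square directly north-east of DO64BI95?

DO64ci06

Longitude extended square 9; +1 → 10, wraps to 0, carry into subsquare.
Longitude subsquare b = 1; +1 → 2 = c.
Latitude extended square 5; +1 → 6.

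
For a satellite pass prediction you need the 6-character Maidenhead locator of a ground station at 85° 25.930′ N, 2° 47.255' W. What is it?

IR85ok

Add 180° to longitude and 90° to latitude: 177.2124, 175.4322.
Field (20°×10°, letters A–R): lon ⌊177.2124/20⌋ = 8 → I; lat ⌊175.4322/10⌋ = 17 → R.
Square (2°×1°, digits 0–9): lon ⌊17.2124/2⌋ = 8; lat ⌊5.4322/1⌋ = 5.
Subsquare (5′×2.5′, letters a–x): lon ⌊1.2124/0.0833333⌋ = 14 → o; lat ⌊0.4322/0.0416667⌋ = 10 → k.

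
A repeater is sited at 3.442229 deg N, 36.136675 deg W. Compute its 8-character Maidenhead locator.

HJ13wk36

Offset from 180°W / 90°S: lon 143.86333°, lat 93.44223°.
Field (20°×10°, letters A–R): lon ⌊143.86333/20⌋ = 7 → H; lat ⌊93.44223/10⌋ = 9 → J.
Square (2°×1°, digits 0–9): lon ⌊3.86333/2⌋ = 1; lat ⌊3.44223/1⌋ = 3.
Subsquare (5′×2.5′, letters a–x): lon ⌊1.86333/0.0833333⌋ = 22 → w; lat ⌊0.44223/0.0416667⌋ = 10 → k.
Extended square (30″×15″, digits 0–9): lon ⌊0.02999/0.00833333⌋ = 3; lat ⌊0.02556/0.00416667⌋ = 6.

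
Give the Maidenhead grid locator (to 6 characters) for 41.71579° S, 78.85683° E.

ME98kg

Add 180° to longitude and 90° to latitude: 258.8568, 48.2842.
Field: lon ⌊258.8568/20⌋ = 12 → M; lat ⌊48.2842/10⌋ = 4 → E.
Square: lon ⌊18.8568/2⌋ = 9; lat ⌊8.2842/1⌋ = 8.
Subsquare: lon ⌊0.8568/0.0833333⌋ = 10 → k; lat ⌊0.2842/0.0416667⌋ = 6 → g.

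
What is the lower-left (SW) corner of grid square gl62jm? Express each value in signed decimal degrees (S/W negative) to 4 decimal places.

Field G=6, L=11: +6·20° lon, +11·10° lat → SW at lon -60°, lat 20°.
Square 6, 2: +6·2° lon, +2·1° lat → SW at lon -48°, lat 22°.
Subsquare j=9, m=12: +9·0.0833333° lon, +12·0.0416667° lat → SW at lon -47.25°, lat 22.5°.
latitude 22.5000, longitude -47.2500.

22.5000, -47.2500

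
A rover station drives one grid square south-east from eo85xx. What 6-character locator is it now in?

EO95aw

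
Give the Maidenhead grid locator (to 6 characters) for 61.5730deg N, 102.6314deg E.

OP11hn

Shift to the Maidenhead origin (180°W, 90°S): lon 282.6314, lat 151.5730.
Field (20°×10°, letters A–R): lon ⌊282.6314/20⌋ = 14 → O; lat ⌊151.5730/10⌋ = 15 → P.
Square (2°×1°, digits 0–9): lon ⌊2.6314/2⌋ = 1; lat ⌊1.5730/1⌋ = 1.
Subsquare (5′×2.5′, letters a–x): lon ⌊0.6314/0.0833333⌋ = 7 → h; lat ⌊0.5730/0.0416667⌋ = 13 → n.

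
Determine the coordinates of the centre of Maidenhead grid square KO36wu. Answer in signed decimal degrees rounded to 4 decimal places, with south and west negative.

Field K=10, O=14: +10·20° lon, +14·10° lat → SW at lon 20°, lat 50°.
Square 3, 6: +3·2° lon, +6·1° lat → SW at lon 26°, lat 56°.
Subsquare w=22, u=20: +22·0.0833333° lon, +20·0.0416667° lat → SW at lon 27.8333°, lat 56.8333°.
Cell spans 0.0833333° lon × 0.0416667° lat. Centre is SW corner plus half of each.
latitude 56.8542, longitude 27.8750.

56.8542, 27.8750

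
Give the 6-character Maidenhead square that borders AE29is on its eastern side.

AE29js

Longitude subsquare i = 8; +1 → 9 = j.
The latitude characters are unchanged.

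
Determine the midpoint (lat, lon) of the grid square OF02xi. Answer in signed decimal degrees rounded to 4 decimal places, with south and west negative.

-37.6458, 101.9583

Field O=14, F=5: +14·20° lon, +5·10° lat → SW at lon 100°, lat -40°.
Square 0, 2: +0·2° lon, +2·1° lat → SW at lon 100°, lat -38°.
Subsquare x=23, i=8: +23·0.0833333° lon, +8·0.0416667° lat → SW at lon 101.917°, lat -37.6667°.
Cell spans 0.0833333° lon × 0.0416667° lat. Centre is SW corner plus half of each.
latitude -37.6458, longitude 101.9583.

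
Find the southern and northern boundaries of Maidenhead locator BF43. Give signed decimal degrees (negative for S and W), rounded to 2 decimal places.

-37.00, -36.00

Field B=1, F=5: +1·20° lon, +5·10° lat → SW at lon -160°, lat -40°.
Square 4, 3: +4·2° lon, +3·1° lat → SW at lon -152°, lat -37°.
Cell spans 2° lon × 1° lat.
south -37.00, north -36.00.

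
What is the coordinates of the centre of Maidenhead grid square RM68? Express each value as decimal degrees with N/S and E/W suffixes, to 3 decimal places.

Field R=17, M=12: +17·20° lon, +12·10° lat → SW at lon 160°, lat 30°.
Square 6, 8: +6·2° lon, +8·1° lat → SW at lon 172°, lat 38°.
Cell spans 2° lon × 1° lat. Centre is SW corner plus half of each.
latitude 38.500° N, longitude 173.000° E.

38.500° N, 173.000° E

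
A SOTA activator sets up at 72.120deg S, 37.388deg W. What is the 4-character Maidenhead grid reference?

Add 180° to longitude and 90° to latitude: 142.61, 17.88.
Field: lon ⌊142.61/20⌋ = 7 → H; lat ⌊17.88/10⌋ = 1 → B.
Square: lon ⌊2.61/2⌋ = 1; lat ⌊7.88/1⌋ = 7.

HB17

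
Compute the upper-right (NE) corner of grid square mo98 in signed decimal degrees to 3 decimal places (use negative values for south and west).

59.000, 80.000

Field M=12, O=14: +12·20° lon, +14·10° lat → SW at lon 60°, lat 50°.
Square 9, 8: +9·2° lon, +8·1° lat → SW at lon 78°, lat 58°.
Cell spans 2° lon × 1° lat. NE corner is SW corner plus one full cell.
latitude 59.000, longitude 80.000.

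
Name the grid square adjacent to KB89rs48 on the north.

Latitude extended square 8; +1 → 9.
The longitude characters are unchanged.

KB89rs49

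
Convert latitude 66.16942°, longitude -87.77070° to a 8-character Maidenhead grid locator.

EP66ce70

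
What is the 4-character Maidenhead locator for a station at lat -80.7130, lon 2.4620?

Offset from 180°W / 90°S: lon 182.46°, lat 9.29°.
Field: 182.46/20 → 9 → J, 9.29/10 → 0 → A; chars JA.
Square: 2.46/2 → 1, 9.29/1 → 9; chars 19.

JA19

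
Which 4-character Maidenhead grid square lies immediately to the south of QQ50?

Latitude square 0; −1 → -1, wraps to 9, carry into field.
Latitude field Q = 16; −1 → 15 = P.
The longitude characters are unchanged.

QP59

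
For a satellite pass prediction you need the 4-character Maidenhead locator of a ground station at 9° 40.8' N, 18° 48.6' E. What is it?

JJ99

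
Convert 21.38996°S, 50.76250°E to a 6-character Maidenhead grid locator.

Offset from 180°W / 90°S: lon 230.7625°, lat 68.6100°.
Field (20°×10°, letters A–R): lon ⌊230.7625/20⌋ = 11 → L; lat ⌊68.6100/10⌋ = 6 → G.
Square (2°×1°, digits 0–9): lon ⌊10.7625/2⌋ = 5; lat ⌊8.6100/1⌋ = 8.
Subsquare (5′×2.5′, letters a–x): lon ⌊0.7625/0.0833333⌋ = 9 → j; lat ⌊0.6100/0.0416667⌋ = 14 → o.

LG58jo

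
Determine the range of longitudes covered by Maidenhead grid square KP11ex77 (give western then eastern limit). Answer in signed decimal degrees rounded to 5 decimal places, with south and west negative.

22.39167, 22.40000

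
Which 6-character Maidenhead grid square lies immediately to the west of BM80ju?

BM80iu

Longitude subsquare j = 9; −1 → 8 = i.
The latitude characters are unchanged.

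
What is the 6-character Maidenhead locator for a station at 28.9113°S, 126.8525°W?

Offset from 180°W / 90°S: lon 53.1475°, lat 61.0887°.
Field (20°×10°, letters A–R): lon ⌊53.1475/20⌋ = 2 → C; lat ⌊61.0887/10⌋ = 6 → G.
Square (2°×1°, digits 0–9): lon ⌊13.1475/2⌋ = 6; lat ⌊1.0887/1⌋ = 1.
Subsquare (5′×2.5′, letters a–x): lon ⌊1.1475/0.0833333⌋ = 13 → n; lat ⌊0.0887/0.0416667⌋ = 2 → c.

CG61nc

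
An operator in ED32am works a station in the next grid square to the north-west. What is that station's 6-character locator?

ED22xn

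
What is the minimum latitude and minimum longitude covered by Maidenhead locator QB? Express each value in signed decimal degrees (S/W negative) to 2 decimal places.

-80.00, 140.00

Field Q=16, B=1: +16·20° lon, +1·10° lat → SW at lon 140°, lat -80°.
latitude -80.00, longitude 140.00.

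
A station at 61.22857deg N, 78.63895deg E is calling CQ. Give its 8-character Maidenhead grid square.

MP91hf64

Shift to the Maidenhead origin (180°W, 90°S): lon 258.63895, lat 151.22857.
Field: lon ⌊258.63895/20⌋ = 12 → M; lat ⌊151.22857/10⌋ = 15 → P.
Square: lon ⌊18.63895/2⌋ = 9; lat ⌊1.22857/1⌋ = 1.
Subsquare: lon ⌊0.63895/0.0833333⌋ = 7 → h; lat ⌊0.22857/0.0416667⌋ = 5 → f.
Extended square: lon ⌊0.05562/0.00833333⌋ = 6; lat ⌊0.02024/0.00416667⌋ = 4.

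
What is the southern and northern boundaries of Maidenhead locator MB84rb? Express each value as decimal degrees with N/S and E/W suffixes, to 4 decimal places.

75.9583° S, 75.9167° S

Field M=12, B=1: +12·20° lon, +1·10° lat → SW at lon 60°, lat -80°.
Square 8, 4: +8·2° lon, +4·1° lat → SW at lon 76°, lat -76°.
Subsquare r=17, b=1: +17·0.0833333° lon, +1·0.0416667° lat → SW at lon 77.4167°, lat -75.9583°.
Cell spans 0.0833333° lon × 0.0416667° lat.
south 75.9583° S, north 75.9167° S.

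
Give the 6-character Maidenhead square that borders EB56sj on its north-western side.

EB56rk

Longitude subsquare s = 18; −1 → 17 = r.
Latitude subsquare j = 9; +1 → 10 = k.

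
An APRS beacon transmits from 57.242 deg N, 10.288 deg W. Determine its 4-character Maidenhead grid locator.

IO47

Add 180° to longitude and 90° to latitude: 169.71, 147.24.
Field: 169.71/20 → 8 → I, 147.24/10 → 14 → O; chars IO.
Square: 9.71/2 → 4, 7.24/1 → 7; chars 47.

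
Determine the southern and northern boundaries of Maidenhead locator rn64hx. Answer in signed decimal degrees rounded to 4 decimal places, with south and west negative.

44.9583, 45.0000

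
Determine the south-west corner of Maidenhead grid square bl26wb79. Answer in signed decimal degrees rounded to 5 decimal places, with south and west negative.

Field B=1, L=11: +1·20° lon, +11·10° lat → SW at lon -160°, lat 20°.
Square 2, 6: +2·2° lon, +6·1° lat → SW at lon -156°, lat 26°.
Subsquare w=22, b=1: +22·0.0833333° lon, +1·0.0416667° lat → SW at lon -154.167°, lat 26.0417°.
Extended square 7, 9: +7·0.00833333° lon, +9·0.00416667° lat → SW at lon -154.108°, lat 26.0792°.
latitude 26.07917, longitude -154.10833.

26.07917, -154.10833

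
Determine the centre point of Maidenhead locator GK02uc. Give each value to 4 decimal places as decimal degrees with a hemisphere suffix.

12.1042° N, 58.2917° W

Field G=6, K=10: +6·20° lon, +10·10° lat → SW at lon -60°, lat 10°.
Square 0, 2: +0·2° lon, +2·1° lat → SW at lon -60°, lat 12°.
Subsquare u=20, c=2: +20·0.0833333° lon, +2·0.0416667° lat → SW at lon -58.3333°, lat 12.0833°.
Cell spans 0.0833333° lon × 0.0416667° lat. Centre is SW corner plus half of each.
latitude 12.1042° N, longitude 58.2917° W.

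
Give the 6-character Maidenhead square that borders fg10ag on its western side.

FG00xg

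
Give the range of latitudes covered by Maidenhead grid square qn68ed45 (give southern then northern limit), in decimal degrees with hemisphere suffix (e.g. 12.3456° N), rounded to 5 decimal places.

48.14583° N, 48.15000° N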